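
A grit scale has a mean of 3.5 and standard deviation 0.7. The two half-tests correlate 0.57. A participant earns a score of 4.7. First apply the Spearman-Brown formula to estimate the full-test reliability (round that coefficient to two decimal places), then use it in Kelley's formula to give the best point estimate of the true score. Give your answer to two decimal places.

4.38

Spearman-Brown: ρ = 2r/(1 + r) = 2(0.57)/(1 + 0.57) = 1.140/1.57 = 0.7261 → 0.73
Regress the observed score toward the mean by the unreliability: T̂ = 0.73·4.7 + 0.27·3.5 = 3.431 + 0.945 = 4.376.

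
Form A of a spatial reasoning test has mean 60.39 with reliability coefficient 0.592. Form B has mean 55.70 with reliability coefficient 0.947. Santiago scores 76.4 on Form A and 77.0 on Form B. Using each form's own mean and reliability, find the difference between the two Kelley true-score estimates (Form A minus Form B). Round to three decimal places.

-6.003

T̂_A = 0.592(76.4) + 0.408(60.39) = 69.86792
T̂_B = 0.947(77.0) + 0.053(55.70) = 75.87110
T̂_A − T̂_B = -6.00318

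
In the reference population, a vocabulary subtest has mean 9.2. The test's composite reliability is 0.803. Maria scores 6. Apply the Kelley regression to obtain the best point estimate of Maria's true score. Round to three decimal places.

6.630

T̂ = ρX + (1 − ρ)μ
  = 0.803 × 6 + 0.197 × 9.2
  = 4.818 + 1.8124
  = 6.6304
  ≈ 6.630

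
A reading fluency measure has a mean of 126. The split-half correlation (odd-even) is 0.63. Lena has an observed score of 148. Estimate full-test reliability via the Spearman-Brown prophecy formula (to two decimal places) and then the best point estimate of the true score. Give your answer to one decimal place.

Spearman-Brown: ρ = 2r/(1 + r) = 2(0.63)/(1 + 0.63) = 1.260/1.63 = 0.7730 → 0.77
Weight the observed score by reliability and the mean by (1 − reliability): T̂ = 0.77·148 + 0.23·126 = 113.96 + 28.98 = 142.94.

142.9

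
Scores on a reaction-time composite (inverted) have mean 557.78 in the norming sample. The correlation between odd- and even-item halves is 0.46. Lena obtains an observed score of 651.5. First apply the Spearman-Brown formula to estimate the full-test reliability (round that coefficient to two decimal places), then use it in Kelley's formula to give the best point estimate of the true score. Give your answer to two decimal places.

616.82

Spearman-Brown: ρ = 2r/(1 + r) = 2(0.46)/(1 + 0.46) = 0.920/1.46 = 0.6301 → 0.63
T̂ = 0.63(651.5) + 0.37(557.78) = 410.445 + 206.3786 = 616.824 → 616.82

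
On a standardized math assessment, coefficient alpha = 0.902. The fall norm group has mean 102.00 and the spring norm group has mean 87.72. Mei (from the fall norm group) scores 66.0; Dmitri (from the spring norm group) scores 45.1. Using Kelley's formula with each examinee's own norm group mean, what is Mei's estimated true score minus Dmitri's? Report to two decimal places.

20.25

T̂_Mei = 0.902(66.0) + 0.098(102.00) = 69.5280
T̂_Dmitri = 0.902(45.1) + 0.098(87.72) = 49.2768
Difference = 69.5280 − 49.2768 = 20.2512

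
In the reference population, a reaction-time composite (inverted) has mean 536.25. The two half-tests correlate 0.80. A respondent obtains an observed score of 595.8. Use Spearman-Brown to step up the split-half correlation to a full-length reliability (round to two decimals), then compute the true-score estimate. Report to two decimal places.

Spearman-Brown: ρ = 2r/(1 + r) = 2(0.80)/(1 + 0.80) = 1.600/1.80 = 0.8889 → 0.89
T̂ = ρX + (1 − ρ)μ
  = 0.89 × 595.8 + 0.11 × 536.25
  = 530.262 + 58.9875
  = 589.249
  ≈ 589.25

589.25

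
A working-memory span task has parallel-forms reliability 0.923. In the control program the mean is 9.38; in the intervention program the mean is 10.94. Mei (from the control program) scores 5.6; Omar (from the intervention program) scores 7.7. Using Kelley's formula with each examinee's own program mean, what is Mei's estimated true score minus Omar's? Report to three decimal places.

T̂_Mei = 0.923(5.6) + 0.077(9.38) = 5.89106
T̂_Omar = 0.923(7.7) + 0.077(10.94) = 7.94948
Difference = 5.89106 − 7.94948 = -2.05842

-2.058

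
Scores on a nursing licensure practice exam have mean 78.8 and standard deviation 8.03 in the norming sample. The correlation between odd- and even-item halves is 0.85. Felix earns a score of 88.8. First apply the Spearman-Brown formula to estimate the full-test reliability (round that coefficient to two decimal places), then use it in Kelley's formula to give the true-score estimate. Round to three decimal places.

88.000

Spearman-Brown: ρ = 2r/(1 + r) = 2(0.85)/(1 + 0.85) = 1.700/1.85 = 0.9189 → 0.92
T̂ = 0.92(88.8) + 0.08(78.8) = 81.696 + 6.304 = 88.0000 → 88.000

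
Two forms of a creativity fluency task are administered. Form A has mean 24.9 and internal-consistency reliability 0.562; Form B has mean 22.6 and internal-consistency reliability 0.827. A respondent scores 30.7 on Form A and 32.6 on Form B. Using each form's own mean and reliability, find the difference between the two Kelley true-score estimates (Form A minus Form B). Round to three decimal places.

-2.710

T̂_A = 0.562(30.7) + 0.438(24.9) = 28.15960
T̂_B = 0.827(32.6) + 0.173(22.6) = 30.87000
T̂_A − T̂_B = -2.71040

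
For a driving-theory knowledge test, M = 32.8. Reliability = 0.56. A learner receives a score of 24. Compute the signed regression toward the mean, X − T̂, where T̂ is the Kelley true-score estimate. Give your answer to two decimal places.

-3.87

T̂ = 0.56(24) + 0.44(32.8) = 13.44 + 14.432 = 27.8720 → 27.872
X − T̂ = 24 − 27.872 = -3.872 → -3.87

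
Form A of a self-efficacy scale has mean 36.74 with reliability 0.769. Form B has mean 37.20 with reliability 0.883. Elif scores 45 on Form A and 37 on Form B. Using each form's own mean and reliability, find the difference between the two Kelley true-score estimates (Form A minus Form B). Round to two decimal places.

T̂_A = 0.769(45) + 0.231(36.74) = 43.0919
T̂_B = 0.883(37) + 0.117(37.20) = 37.0234
T̂_A − T̂_B = 6.0685

6.07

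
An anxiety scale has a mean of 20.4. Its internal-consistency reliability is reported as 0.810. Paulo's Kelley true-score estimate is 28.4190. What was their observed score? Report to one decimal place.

30.3

T̂ = ρX + (1 − ρ)μ  ⇒  X = (T̂ − (1 − ρ)μ) / ρ
X = (28.4190 − 0.190 × 20.4) / 0.810 = (28.4190 − 3.8760) / 0.810 = 24.5430 / 0.810 = 30.300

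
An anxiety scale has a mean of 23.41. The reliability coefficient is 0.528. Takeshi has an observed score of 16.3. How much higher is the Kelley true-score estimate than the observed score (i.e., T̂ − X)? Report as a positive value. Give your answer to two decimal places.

T̂ = ρX + (1 − ρ)μ
  = 0.528 × 16.3 + 0.472 × 23.41
  = 8.6064 + 11.04952
  = 19.6559
  ≈ 19.656
T̂ − X = 19.656 − 16.3 = 3.356 → 3.36

3.36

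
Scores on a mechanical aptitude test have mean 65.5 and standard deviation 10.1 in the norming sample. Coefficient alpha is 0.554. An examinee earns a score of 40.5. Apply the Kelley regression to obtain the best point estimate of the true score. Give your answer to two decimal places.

T̂ = 0.554(40.5) + 0.446(65.5) = 22.4370 + 29.2130 = 51.650 → 51.65

51.65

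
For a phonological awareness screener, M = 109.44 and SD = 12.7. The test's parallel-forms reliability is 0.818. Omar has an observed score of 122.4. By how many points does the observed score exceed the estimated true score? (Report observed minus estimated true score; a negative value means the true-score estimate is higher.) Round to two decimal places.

2.36

T̂ = ρX + (1 − ρ)μ
  = 0.818 × 122.4 + 0.182 × 109.44
  = 100.1232 + 19.91808
  = 120.0413
  ≈ 120.041
X − T̂ = 122.4 − 120.041 = 2.359 → 2.36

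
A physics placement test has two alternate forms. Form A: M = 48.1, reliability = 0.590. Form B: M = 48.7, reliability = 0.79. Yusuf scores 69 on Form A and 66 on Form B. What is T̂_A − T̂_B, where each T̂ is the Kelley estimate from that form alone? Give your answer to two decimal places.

T̂_A = 0.590(69) + 0.410(48.1) = 60.4310
T̂_B = 0.79(66) + 0.21(48.7) = 62.3670
T̂_A − T̂_B = -1.9360

-1.94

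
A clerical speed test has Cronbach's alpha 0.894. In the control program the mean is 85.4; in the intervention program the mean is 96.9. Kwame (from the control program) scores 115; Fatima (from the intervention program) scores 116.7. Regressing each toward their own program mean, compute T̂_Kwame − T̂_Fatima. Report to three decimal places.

T̂_Kwame = 0.894(115) + 0.106(85.4) = 111.86240
T̂_Fatima = 0.894(116.7) + 0.106(96.9) = 114.60120
Difference = 111.86240 − 114.60120 = -2.73880

-2.739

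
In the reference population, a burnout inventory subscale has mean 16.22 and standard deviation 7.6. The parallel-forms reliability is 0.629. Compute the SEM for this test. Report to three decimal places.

4.629

SEM = SD · √(1 − ρ) = 7.6 × √0.371 = 7.6 × 0.6091 = 4.6291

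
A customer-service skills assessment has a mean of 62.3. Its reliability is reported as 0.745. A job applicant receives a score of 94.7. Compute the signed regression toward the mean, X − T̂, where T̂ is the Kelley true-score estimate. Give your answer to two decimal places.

T̂ = ρX + (1 − ρ)μ
  = 0.745 × 94.7 + 0.255 × 62.3
  = 70.5515 + 15.8865
  = 86.4380
  ≈ 86.438
X − T̂ = 94.7 − 86.438 = 8.262 → 8.26

8.26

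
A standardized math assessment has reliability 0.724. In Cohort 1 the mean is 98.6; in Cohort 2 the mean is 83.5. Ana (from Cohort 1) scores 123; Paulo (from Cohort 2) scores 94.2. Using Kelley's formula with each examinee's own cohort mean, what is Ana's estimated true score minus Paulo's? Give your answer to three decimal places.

T̂_Ana = 0.724(123) + 0.276(98.6) = 116.26560
T̂_Paulo = 0.724(94.2) + 0.276(83.5) = 91.24680
Difference = 116.26560 − 91.24680 = 25.01880

25.019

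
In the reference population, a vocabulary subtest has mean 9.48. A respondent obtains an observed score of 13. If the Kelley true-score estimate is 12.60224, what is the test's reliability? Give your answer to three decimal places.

T̂ = ρX + (1 − ρ)μ  ⇒  T̂ − μ = ρ(X − μ)
ρ = (T̂ − μ)/(X − μ) = (12.60224 − 9.48) / (13 − 9.48) = 3.12224 / 3.52 = 0.88700

0.887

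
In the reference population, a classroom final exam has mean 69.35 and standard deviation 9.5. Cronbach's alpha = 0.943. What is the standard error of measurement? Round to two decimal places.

SEM = SD · √(1 − ρ) = 9.5 × √0.057 = 9.5 × 0.2387 = 2.268

2.27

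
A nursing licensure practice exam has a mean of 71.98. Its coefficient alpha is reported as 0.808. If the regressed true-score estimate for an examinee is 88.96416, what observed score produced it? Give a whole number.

T̂ = ρX + (1 − ρ)μ  ⇒  X = (T̂ − (1 − ρ)μ) / ρ
X = (88.96416 − 0.192 × 71.98) / 0.808 = (88.96416 − 13.82016) / 0.808 = 75.14400 / 0.808 = 93.00

93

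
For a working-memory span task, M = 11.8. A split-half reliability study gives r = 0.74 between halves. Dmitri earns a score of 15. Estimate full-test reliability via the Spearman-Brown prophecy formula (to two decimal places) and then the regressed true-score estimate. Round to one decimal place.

14.5

Spearman-Brown: ρ = 2r/(1 + r) = 2(0.74)/(1 + 0.74) = 1.480/1.74 = 0.8506 → 0.85
T̂ = ρX + (1 − ρ)μ
  = 0.85 × 15 + 0.15 × 11.8
  = 12.75 + 1.770
  = 14.52
  ≈ 14.5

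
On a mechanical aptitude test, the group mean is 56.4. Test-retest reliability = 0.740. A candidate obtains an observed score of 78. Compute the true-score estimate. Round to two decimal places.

72.38

T̂ = ρX + (1 − ρ)μ
  = 0.740 × 78 + 0.260 × 56.4
  = 57.720 + 14.6640
  = 72.384
  ≈ 72.38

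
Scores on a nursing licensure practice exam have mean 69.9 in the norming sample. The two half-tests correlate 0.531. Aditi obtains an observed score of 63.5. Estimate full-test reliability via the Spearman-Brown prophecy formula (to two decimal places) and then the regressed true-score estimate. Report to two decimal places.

Spearman-Brown: ρ = 2r/(1 + r) = 2(0.531)/(1 + 0.531) = 1.0620/1.531 = 0.6937 → 0.69
Weight the observed score by reliability and the mean by (1 − reliability): T̂ = 0.69·63.5 + 0.31·69.9 = 43.815 + 21.669 = 65.484.

65.48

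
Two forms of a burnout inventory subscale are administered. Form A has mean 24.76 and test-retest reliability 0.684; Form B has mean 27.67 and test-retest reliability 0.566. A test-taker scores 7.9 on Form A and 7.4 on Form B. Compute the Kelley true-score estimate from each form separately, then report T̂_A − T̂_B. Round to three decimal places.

-2.969

T̂_A = 0.684(7.9) + 0.316(24.76) = 13.22776
T̂_B = 0.566(7.4) + 0.434(27.67) = 16.19718
T̂_A − T̂_B = -2.96942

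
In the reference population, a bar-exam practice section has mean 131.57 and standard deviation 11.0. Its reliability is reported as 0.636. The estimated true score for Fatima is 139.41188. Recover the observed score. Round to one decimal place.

T̂ = ρX + (1 − ρ)μ  ⇒  X = (T̂ − (1 − ρ)μ) / ρ
X = (139.41188 − 0.364 × 131.57) / 0.636 = (139.41188 − 47.89148) / 0.636 = 91.52040 / 0.636 = 143.900

143.9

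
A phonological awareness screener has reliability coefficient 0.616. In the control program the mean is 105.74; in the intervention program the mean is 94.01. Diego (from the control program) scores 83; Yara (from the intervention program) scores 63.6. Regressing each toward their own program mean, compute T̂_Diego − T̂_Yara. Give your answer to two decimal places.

16.45

T̂_Diego = 0.616(83) + 0.384(105.74) = 91.7322
T̂_Yara = 0.616(63.6) + 0.384(94.01) = 75.2774
Difference = 91.7322 − 75.2774 = 16.4547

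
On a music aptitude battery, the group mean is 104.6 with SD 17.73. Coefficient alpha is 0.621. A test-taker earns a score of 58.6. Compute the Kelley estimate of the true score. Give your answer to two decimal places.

Weight the observed score by reliability and the mean by (1 − reliability): T̂ = 0.621·58.6 + 0.379·104.6 = 36.3906 + 39.6434 = 76.034.

76.03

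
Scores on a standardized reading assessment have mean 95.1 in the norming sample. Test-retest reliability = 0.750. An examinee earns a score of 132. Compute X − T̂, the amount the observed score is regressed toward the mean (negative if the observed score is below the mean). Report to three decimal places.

9.225

T̂ = ρX + (1 − ρ)μ
  = 0.750 × 132 + 0.250 × 95.1
  = 99.000 + 23.7750
  = 122.77500
  ≈ 122.7750
X − T̂ = 132 − 122.7750 = 9.2250 → 9.225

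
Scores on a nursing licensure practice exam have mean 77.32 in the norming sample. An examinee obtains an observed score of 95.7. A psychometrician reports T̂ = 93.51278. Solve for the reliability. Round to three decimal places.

0.881

T̂ = ρX + (1 − ρ)μ  ⇒  T̂ − μ = ρ(X − μ)
ρ = (T̂ − μ)/(X − μ) = (93.51278 − 77.32) / (95.7 − 77.32) = 16.19278 / 18.38 = 0.88100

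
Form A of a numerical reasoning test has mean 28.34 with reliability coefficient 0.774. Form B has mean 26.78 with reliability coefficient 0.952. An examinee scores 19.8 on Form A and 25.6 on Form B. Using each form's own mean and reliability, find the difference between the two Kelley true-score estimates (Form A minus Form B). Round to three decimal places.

T̂_A = 0.774(19.8) + 0.226(28.34) = 21.73004
T̂_B = 0.952(25.6) + 0.048(26.78) = 25.65664
T̂_A − T̂_B = -3.92660

-3.927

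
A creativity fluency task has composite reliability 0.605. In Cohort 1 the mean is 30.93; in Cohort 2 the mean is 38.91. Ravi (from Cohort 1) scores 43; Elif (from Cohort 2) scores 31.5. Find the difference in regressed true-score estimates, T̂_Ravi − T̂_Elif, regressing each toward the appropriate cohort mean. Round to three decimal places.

3.805

T̂_Ravi = 0.605(43) + 0.395(30.93) = 38.23235
T̂_Elif = 0.605(31.5) + 0.395(38.91) = 34.42695
Difference = 38.23235 − 34.42695 = 3.80540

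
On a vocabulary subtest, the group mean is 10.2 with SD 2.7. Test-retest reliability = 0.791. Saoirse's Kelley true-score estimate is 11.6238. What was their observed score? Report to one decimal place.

T̂ = ρX + (1 − ρ)μ  ⇒  X = (T̂ − (1 − ρ)μ) / ρ
X = (11.6238 − 0.209 × 10.2) / 0.791 = (11.6238 − 2.1318) / 0.791 = 9.4920 / 0.791 = 12.000

12.0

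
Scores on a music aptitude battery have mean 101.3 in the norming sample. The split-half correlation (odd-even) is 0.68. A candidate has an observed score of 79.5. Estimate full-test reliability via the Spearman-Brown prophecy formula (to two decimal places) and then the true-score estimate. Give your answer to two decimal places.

Spearman-Brown: ρ = 2r/(1 + r) = 2(0.68)/(1 + 0.68) = 1.360/1.68 = 0.8095 → 0.81
Weight the observed score by reliability and the mean by (1 − reliability): T̂ = 0.81·79.5 + 0.19·101.3 = 64.395 + 19.247 = 83.642.

83.64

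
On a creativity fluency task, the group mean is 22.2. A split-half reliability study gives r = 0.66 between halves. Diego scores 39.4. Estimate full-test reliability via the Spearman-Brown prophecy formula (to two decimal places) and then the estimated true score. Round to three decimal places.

35.960

Spearman-Brown: ρ = 2r/(1 + r) = 2(0.66)/(1 + 0.66) = 1.320/1.66 = 0.7952 → 0.80
T̂ = ρX + (1 − ρ)μ
  = 0.80 × 39.4 + 0.20 × 22.2
  = 31.520 + 4.440
  = 35.9600
  ≈ 35.960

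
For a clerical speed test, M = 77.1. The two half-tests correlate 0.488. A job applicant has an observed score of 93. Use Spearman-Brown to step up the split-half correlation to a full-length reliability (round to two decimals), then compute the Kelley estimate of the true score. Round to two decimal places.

Spearman-Brown: ρ = 2r/(1 + r) = 2(0.488)/(1 + 0.488) = 0.9760/1.488 = 0.6559 → 0.66
T̂ = 0.66(93) + 0.34(77.1) = 61.38 + 26.214 = 87.594 → 87.59

87.59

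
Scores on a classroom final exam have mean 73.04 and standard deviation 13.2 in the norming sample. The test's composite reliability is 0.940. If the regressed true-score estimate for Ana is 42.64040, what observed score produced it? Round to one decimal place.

T̂ = ρX + (1 − ρ)μ  ⇒  X = (T̂ − (1 − ρ)μ) / ρ
X = (42.64040 − 0.060 × 73.04) / 0.940 = (42.64040 − 4.38240) / 0.940 = 38.25800 / 0.940 = 40.700

40.7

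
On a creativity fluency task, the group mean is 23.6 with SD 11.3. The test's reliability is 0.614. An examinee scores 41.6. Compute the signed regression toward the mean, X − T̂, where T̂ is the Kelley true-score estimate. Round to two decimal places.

T̂ = ρX + (1 − ρ)μ
  = 0.614 × 41.6 + 0.386 × 23.6
  = 25.5424 + 9.1096
  = 34.6520
  ≈ 34.652
X − T̂ = 41.6 − 34.652 = 6.948 → 6.95

6.95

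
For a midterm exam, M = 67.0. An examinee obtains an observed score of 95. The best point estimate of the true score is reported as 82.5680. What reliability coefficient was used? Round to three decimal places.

T̂ = ρX + (1 − ρ)μ  ⇒  T̂ − μ = ρ(X − μ)
ρ = (T̂ − μ)/(X − μ) = (82.5680 − 67.0) / (95 − 67.0) = 15.5680 / 28.0 = 0.55600

0.556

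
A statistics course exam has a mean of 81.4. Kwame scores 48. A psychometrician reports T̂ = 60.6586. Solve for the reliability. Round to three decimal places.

0.621

T̂ = ρX + (1 − ρ)μ  ⇒  T̂ − μ = ρ(X − μ)
ρ = (T̂ − μ)/(X − μ) = (60.6586 − 81.4) / (48 − 81.4) = -20.7414 / -33.4 = 0.62100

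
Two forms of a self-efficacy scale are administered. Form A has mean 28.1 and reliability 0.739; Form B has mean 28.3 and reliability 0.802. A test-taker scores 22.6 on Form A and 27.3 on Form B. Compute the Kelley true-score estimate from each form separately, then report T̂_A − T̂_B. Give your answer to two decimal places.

T̂_A = 0.739(22.6) + 0.261(28.1) = 24.0355
T̂_B = 0.802(27.3) + 0.198(28.3) = 27.4980
T̂_A − T̂_B = -3.4625

-3.46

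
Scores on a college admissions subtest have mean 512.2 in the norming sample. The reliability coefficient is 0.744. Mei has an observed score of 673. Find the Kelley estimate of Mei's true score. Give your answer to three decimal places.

Regress the observed score toward the mean by the unreliability: T̂ = 0.744·673 + 0.256·512.2 = 500.712 + 131.1232 = 631.8352.

631.835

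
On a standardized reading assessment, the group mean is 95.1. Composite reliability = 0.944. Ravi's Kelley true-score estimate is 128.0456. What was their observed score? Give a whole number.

130

T̂ = ρX + (1 − ρ)μ  ⇒  X = (T̂ − (1 − ρ)μ) / ρ
X = (128.0456 − 0.056 × 95.1) / 0.944 = (128.0456 − 5.3256) / 0.944 = 122.7200 / 0.944 = 130.00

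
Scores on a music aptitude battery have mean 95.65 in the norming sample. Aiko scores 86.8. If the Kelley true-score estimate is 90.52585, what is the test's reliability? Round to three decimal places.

0.579

T̂ = ρX + (1 − ρ)μ  ⇒  T̂ − μ = ρ(X − μ)
ρ = (T̂ − μ)/(X − μ) = (90.52585 − 95.65) / (86.8 − 95.65) = -5.12415 / -8.85 = 0.57900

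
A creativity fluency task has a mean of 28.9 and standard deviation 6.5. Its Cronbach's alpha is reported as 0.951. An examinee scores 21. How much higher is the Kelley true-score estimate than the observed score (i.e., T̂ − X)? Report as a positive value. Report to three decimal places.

0.387

T̂ = ρX + (1 − ρ)μ
  = 0.951 × 21 + 0.049 × 28.9
  = 19.971 + 1.4161
  = 21.38710
  ≈ 21.3871
T̂ − X = 21.3871 − 21 = 0.3871 → 0.387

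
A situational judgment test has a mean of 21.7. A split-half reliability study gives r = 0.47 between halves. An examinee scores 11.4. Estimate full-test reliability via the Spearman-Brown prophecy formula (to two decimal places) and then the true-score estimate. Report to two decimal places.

Spearman-Brown: ρ = 2r/(1 + r) = 2(0.47)/(1 + 0.47) = 0.940/1.47 = 0.6395 → 0.64
T̂ = 0.64(11.4) + 0.36(21.7) = 7.296 + 7.812 = 15.108 → 15.11

15.11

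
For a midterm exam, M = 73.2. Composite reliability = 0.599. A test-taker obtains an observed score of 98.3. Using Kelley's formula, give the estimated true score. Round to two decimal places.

T̂ = ρX + (1 − ρ)μ
  = 0.599 × 98.3 + 0.401 × 73.2
  = 58.8817 + 29.3532
  = 88.235
  ≈ 88.23

88.23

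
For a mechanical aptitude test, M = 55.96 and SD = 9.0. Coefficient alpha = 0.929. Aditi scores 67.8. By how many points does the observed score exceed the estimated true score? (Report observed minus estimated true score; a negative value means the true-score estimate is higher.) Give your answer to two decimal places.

T̂ = ρX + (1 − ρ)μ
  = 0.929 × 67.8 + 0.071 × 55.96
  = 62.9862 + 3.97316
  = 66.9594
  ≈ 66.959
X − T̂ = 67.8 − 66.959 = 0.841 → 0.84

0.84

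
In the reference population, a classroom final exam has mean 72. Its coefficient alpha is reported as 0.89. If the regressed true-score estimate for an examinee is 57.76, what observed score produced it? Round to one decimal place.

T̂ = ρX + (1 − ρ)μ  ⇒  X = (T̂ − (1 − ρ)μ) / ρ
X = (57.76 − 0.11 × 72) / 0.89 = (57.76 − 7.92) / 0.89 = 49.84 / 0.89 = 56.000

56.0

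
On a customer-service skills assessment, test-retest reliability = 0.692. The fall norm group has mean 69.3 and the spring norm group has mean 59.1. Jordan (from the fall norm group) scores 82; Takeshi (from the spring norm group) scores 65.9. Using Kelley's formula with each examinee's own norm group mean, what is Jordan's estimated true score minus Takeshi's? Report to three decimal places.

T̂_Jordan = 0.692(82) + 0.308(69.3) = 78.08840
T̂_Takeshi = 0.692(65.9) + 0.308(59.1) = 63.80560
Difference = 78.08840 − 63.80560 = 14.28280

14.283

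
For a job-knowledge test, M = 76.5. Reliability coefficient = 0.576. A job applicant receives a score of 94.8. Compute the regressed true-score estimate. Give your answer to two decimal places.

87.04

T̂ = ρX + (1 − ρ)μ
  = 0.576 × 94.8 + 0.424 × 76.5
  = 54.6048 + 32.4360
  = 87.041
  ≈ 87.04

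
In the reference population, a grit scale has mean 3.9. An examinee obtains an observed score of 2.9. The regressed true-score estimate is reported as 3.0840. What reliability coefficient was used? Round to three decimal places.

T̂ = ρX + (1 − ρ)μ  ⇒  T̂ − μ = ρ(X − μ)
ρ = (T̂ − μ)/(X − μ) = (3.0840 − 3.9) / (2.9 − 3.9) = -0.8160 / -1.0 = 0.81600

0.816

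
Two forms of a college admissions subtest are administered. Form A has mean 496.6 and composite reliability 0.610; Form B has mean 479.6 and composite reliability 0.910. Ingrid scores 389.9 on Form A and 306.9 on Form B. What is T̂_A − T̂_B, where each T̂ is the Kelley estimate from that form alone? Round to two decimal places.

109.07

T̂_A = 0.610(389.9) + 0.390(496.6) = 431.5130
T̂_B = 0.910(306.9) + 0.090(479.6) = 322.4430
T̂_A − T̂_B = 109.0700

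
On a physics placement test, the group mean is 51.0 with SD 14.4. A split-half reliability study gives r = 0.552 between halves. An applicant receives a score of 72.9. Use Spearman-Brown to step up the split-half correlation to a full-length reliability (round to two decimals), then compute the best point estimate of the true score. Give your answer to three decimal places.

Spearman-Brown: ρ = 2r/(1 + r) = 2(0.552)/(1 + 0.552) = 1.1040/1.552 = 0.7113 → 0.71
T̂ = ρX + (1 − ρ)μ
  = 0.71 × 72.9 + 0.29 × 51.0
  = 51.759 + 14.790
  = 66.5490
  ≈ 66.549

66.549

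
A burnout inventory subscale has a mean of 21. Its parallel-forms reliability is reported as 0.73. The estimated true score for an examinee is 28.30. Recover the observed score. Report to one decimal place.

T̂ = ρX + (1 − ρ)μ  ⇒  X = (T̂ − (1 − ρ)μ) / ρ
X = (28.30 − 0.27 × 21) / 0.73 = (28.30 − 5.67) / 0.73 = 22.63 / 0.73 = 31.000

31.0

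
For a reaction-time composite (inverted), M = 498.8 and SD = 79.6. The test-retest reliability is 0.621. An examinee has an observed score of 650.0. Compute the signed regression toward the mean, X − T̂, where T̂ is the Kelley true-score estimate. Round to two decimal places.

T̂ = ρX + (1 − ρ)μ
  = 0.621 × 650.0 + 0.379 × 498.8
  = 403.6500 + 189.0452
  = 592.6952
  ≈ 592.695
X − T̂ = 650.0 − 592.695 = 57.305 → 57.30

57.30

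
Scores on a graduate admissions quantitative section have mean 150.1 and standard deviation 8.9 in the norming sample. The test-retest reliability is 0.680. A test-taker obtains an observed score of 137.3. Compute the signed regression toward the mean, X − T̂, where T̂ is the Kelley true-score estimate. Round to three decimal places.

-4.096

Regress the observed score toward the mean by the unreliability: T̂ = 0.680·137.3 + 0.320·150.1 = 93.3640 + 48.0320 = 141.39600.
X − T̂ = 137.3 − 141.3960 = -4.0960 → -4.096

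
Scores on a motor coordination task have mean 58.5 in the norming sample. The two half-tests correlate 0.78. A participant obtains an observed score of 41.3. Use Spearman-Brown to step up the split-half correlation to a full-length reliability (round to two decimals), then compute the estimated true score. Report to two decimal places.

Spearman-Brown: ρ = 2r/(1 + r) = 2(0.78)/(1 + 0.78) = 1.560/1.78 = 0.8764 → 0.88
Kelley's formula gives T̂ = 0.88·41.3 + 0.12·58.5 = 36.344 + 7.020 = 43.364.

43.36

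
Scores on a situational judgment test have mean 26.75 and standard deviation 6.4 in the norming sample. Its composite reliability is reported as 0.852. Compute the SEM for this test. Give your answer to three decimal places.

SEM = SD · √(1 − ρ) = 6.4 × √0.148 = 6.4 × 0.3847 = 2.4621

2.462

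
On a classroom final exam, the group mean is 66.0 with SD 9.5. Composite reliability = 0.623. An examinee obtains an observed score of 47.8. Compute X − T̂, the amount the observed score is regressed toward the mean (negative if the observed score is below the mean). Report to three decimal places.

-6.861

Kelley's formula gives T̂ = 0.623·47.8 + 0.377·66.0 = 29.7794 + 24.8820 = 54.66140.
X − T̂ = 47.8 − 54.6614 = -6.8614 → -6.861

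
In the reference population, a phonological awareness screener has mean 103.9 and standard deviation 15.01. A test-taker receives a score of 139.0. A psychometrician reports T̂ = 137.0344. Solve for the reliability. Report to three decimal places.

0.944

T̂ = ρX + (1 − ρ)μ  ⇒  T̂ − μ = ρ(X − μ)
ρ = (T̂ − μ)/(X − μ) = (137.0344 − 103.9) / (139.0 − 103.9) = 33.1344 / 35.1 = 0.94400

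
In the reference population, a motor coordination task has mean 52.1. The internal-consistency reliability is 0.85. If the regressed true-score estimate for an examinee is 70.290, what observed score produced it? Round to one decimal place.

T̂ = ρX + (1 − ρ)μ  ⇒  X = (T̂ − (1 − ρ)μ) / ρ
X = (70.290 − 0.15 × 52.1) / 0.85 = (70.290 − 7.815) / 0.85 = 62.475 / 0.85 = 73.500

73.5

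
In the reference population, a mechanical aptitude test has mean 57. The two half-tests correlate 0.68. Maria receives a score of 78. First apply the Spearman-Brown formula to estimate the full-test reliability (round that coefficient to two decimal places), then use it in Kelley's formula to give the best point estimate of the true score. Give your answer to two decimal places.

74.01

Spearman-Brown: ρ = 2r/(1 + r) = 2(0.68)/(1 + 0.68) = 1.360/1.68 = 0.8095 → 0.81
T̂ = 0.81(78) + 0.19(57) = 63.18 + 10.83 = 74.010 → 74.01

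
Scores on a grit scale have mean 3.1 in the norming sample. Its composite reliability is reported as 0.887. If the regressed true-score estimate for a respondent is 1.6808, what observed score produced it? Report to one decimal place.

1.5

T̂ = ρX + (1 − ρ)μ  ⇒  X = (T̂ − (1 − ρ)μ) / ρ
X = (1.6808 − 0.113 × 3.1) / 0.887 = (1.6808 − 0.3503) / 0.887 = 1.3305 / 0.887 = 1.500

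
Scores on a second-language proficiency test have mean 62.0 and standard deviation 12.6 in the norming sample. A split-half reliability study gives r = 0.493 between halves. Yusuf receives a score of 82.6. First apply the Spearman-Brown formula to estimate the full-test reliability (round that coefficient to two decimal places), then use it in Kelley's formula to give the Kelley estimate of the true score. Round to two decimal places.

75.60

Spearman-Brown: ρ = 2r/(1 + r) = 2(0.493)/(1 + 0.493) = 0.9860/1.493 = 0.6604 → 0.66
T̂ = 0.66(82.6) + 0.34(62.0) = 54.516 + 21.080 = 75.596 → 75.60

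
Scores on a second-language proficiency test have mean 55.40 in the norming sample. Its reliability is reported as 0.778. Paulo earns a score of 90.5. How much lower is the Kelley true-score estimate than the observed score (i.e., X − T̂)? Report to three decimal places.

T̂ = ρX + (1 − ρ)μ
  = 0.778 × 90.5 + 0.222 × 55.40
  = 70.4090 + 12.29880
  = 82.70780
  ≈ 82.7078
X − T̂ = 90.5 − 82.7078 = 7.7922 → 7.792

7.792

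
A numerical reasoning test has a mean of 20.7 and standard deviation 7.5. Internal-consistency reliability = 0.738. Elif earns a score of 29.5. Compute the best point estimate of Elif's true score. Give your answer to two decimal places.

Kelley's formula gives T̂ = 0.738·29.5 + 0.262·20.7 = 21.7710 + 5.4234 = 27.194.

27.19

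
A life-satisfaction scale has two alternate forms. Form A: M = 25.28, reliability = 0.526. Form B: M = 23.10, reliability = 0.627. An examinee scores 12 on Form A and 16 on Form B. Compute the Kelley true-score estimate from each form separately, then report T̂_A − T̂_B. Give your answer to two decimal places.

-0.35

T̂_A = 0.526(12) + 0.474(25.28) = 18.2947
T̂_B = 0.627(16) + 0.373(23.10) = 18.6483
T̂_A − T̂_B = -0.3536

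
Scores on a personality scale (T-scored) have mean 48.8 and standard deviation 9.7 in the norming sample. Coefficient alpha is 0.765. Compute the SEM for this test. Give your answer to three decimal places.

SEM = SD · √(1 − ρ) = 9.7 × √0.235 = 9.7 × 0.4848 = 4.7022

4.702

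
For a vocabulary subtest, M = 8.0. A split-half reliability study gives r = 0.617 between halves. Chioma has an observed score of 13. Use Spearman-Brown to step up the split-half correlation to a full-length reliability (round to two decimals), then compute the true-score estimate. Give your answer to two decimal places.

11.80

Spearman-Brown: ρ = 2r/(1 + r) = 2(0.617)/(1 + 0.617) = 1.2340/1.617 = 0.7631 → 0.76
T̂ = ρX + (1 − ρ)μ
  = 0.76 × 13 + 0.24 × 8.0
  = 9.88 + 1.920
  = 11.800
  ≈ 11.80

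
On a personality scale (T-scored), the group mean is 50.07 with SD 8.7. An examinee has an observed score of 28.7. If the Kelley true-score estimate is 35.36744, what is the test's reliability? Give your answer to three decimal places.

0.688

T̂ = ρX + (1 − ρ)μ  ⇒  T̂ − μ = ρ(X − μ)
ρ = (T̂ − μ)/(X − μ) = (35.36744 − 50.07) / (28.7 − 50.07) = -14.70256 / -21.37 = 0.68800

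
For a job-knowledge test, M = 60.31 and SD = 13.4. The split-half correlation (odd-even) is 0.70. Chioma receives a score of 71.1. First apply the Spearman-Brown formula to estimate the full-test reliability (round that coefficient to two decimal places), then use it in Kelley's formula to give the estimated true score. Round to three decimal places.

69.158

Spearman-Brown: ρ = 2r/(1 + r) = 2(0.70)/(1 + 0.70) = 1.400/1.70 = 0.8235 → 0.82
T̂ = 0.82(71.1) + 0.18(60.31) = 58.302 + 10.8558 = 69.1578 → 69.158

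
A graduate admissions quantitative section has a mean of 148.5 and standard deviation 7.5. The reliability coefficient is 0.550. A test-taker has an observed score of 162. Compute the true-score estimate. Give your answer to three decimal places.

T̂ = 0.550(162) + 0.450(148.5) = 89.100 + 66.8250 = 155.9250 → 155.925

155.925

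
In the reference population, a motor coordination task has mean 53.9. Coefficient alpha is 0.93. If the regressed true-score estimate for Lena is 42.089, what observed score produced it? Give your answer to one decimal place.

T̂ = ρX + (1 − ρ)μ  ⇒  X = (T̂ − (1 − ρ)μ) / ρ
X = (42.089 − 0.07 × 53.9) / 0.93 = (42.089 − 3.773) / 0.93 = 38.316 / 0.93 = 41.200

41.2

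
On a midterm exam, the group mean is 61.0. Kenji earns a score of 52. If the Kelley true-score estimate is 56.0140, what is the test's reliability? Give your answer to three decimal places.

0.554

T̂ = ρX + (1 − ρ)μ  ⇒  T̂ − μ = ρ(X − μ)
ρ = (T̂ − μ)/(X − μ) = (56.0140 − 61.0) / (52 − 61.0) = -4.9860 / -9.0 = 0.55400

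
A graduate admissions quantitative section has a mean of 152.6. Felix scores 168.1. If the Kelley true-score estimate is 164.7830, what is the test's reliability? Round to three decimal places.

T̂ = ρX + (1 − ρ)μ  ⇒  T̂ − μ = ρ(X − μ)
ρ = (T̂ − μ)/(X − μ) = (164.7830 − 152.6) / (168.1 − 152.6) = 12.1830 / 15.5 = 0.78600

0.786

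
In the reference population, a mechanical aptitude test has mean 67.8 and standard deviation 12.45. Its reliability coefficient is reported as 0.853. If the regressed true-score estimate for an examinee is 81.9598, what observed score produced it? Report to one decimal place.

84.4

T̂ = ρX + (1 − ρ)μ  ⇒  X = (T̂ − (1 − ρ)μ) / ρ
X = (81.9598 − 0.147 × 67.8) / 0.853 = (81.9598 − 9.9666) / 0.853 = 71.9932 / 0.853 = 84.400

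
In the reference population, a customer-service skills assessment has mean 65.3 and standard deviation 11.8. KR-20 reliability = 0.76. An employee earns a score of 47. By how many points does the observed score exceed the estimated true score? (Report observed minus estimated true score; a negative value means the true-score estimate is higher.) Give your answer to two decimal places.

Weight the observed score by reliability and the mean by (1 − reliability): T̂ = 0.76·47 + 0.24·65.3 = 35.72 + 15.672 = 51.3920.
X − T̂ = 47 − 51.392 = -4.392 → -4.39

-4.39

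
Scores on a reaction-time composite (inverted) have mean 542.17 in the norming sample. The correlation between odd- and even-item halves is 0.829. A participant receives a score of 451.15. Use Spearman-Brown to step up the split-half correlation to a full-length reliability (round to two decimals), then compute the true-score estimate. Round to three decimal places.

459.342

Spearman-Brown: ρ = 2r/(1 + r) = 2(0.829)/(1 + 0.829) = 1.6580/1.829 = 0.9065 → 0.91
T̂ = 0.91(451.15) + 0.09(542.17) = 410.5465 + 48.7953 = 459.3418 → 459.342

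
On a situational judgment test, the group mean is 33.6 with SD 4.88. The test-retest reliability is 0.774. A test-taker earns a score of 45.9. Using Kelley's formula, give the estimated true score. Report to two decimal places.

43.12

Regress the observed score toward the mean by the unreliability: T̂ = 0.774·45.9 + 0.226·33.6 = 35.5266 + 7.5936 = 43.120.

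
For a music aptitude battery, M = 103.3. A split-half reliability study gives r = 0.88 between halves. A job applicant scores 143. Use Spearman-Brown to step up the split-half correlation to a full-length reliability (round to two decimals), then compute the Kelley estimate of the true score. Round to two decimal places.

140.62

Spearman-Brown: ρ = 2r/(1 + r) = 2(0.88)/(1 + 0.88) = 1.760/1.88 = 0.9362 → 0.94
T̂ = ρX + (1 − ρ)μ
  = 0.94 × 143 + 0.06 × 103.3
  = 134.42 + 6.198
  = 140.618
  ≈ 140.62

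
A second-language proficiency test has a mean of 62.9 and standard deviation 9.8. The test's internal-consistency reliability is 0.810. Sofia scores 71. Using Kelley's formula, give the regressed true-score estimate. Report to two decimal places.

69.46

T̂ = ρX + (1 − ρ)μ
  = 0.810 × 71 + 0.190 × 62.9
  = 57.510 + 11.9510
  = 69.461
  ≈ 69.46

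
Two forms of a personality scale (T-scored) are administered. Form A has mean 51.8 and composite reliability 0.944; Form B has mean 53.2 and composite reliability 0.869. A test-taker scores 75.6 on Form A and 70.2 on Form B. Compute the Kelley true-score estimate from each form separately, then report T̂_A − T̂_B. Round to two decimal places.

6.29

T̂_A = 0.944(75.6) + 0.056(51.8) = 74.2672
T̂_B = 0.869(70.2) + 0.131(53.2) = 67.9730
T̂_A − T̂_B = 6.2942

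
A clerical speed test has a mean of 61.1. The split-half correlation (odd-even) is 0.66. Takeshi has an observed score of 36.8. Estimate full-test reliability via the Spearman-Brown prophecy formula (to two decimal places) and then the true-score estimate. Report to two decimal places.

41.66

Spearman-Brown: ρ = 2r/(1 + r) = 2(0.66)/(1 + 0.66) = 1.320/1.66 = 0.7952 → 0.80
T̂ = ρX + (1 − ρ)μ
  = 0.80 × 36.8 + 0.20 × 61.1
  = 29.440 + 12.220
  = 41.660
  ≈ 41.66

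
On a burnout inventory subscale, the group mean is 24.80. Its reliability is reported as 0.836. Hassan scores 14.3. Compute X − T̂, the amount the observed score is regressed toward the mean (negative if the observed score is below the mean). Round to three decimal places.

T̂ = 0.836(14.3) + 0.164(24.80) = 11.9548 + 4.06720 = 16.02200 → 16.0220
X − T̂ = 14.3 − 16.0220 = -1.7220 → -1.722

-1.722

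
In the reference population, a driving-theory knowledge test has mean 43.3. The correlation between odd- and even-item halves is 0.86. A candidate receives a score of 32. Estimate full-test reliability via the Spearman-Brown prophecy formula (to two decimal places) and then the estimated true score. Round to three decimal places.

Spearman-Brown: ρ = 2r/(1 + r) = 2(0.86)/(1 + 0.86) = 1.720/1.86 = 0.9247 → 0.92
Kelley's formula gives T̂ = 0.92·32 + 0.08·43.3 = 29.44 + 3.464 = 32.9040.

32.904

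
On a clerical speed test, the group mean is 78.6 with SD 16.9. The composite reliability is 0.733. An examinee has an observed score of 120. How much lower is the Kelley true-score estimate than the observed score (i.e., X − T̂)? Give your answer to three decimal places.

11.054

T̂ = ρX + (1 − ρ)μ
  = 0.733 × 120 + 0.267 × 78.6
  = 87.960 + 20.9862
  = 108.94620
  ≈ 108.9462
X − T̂ = 120 − 108.9462 = 11.0538 → 11.054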